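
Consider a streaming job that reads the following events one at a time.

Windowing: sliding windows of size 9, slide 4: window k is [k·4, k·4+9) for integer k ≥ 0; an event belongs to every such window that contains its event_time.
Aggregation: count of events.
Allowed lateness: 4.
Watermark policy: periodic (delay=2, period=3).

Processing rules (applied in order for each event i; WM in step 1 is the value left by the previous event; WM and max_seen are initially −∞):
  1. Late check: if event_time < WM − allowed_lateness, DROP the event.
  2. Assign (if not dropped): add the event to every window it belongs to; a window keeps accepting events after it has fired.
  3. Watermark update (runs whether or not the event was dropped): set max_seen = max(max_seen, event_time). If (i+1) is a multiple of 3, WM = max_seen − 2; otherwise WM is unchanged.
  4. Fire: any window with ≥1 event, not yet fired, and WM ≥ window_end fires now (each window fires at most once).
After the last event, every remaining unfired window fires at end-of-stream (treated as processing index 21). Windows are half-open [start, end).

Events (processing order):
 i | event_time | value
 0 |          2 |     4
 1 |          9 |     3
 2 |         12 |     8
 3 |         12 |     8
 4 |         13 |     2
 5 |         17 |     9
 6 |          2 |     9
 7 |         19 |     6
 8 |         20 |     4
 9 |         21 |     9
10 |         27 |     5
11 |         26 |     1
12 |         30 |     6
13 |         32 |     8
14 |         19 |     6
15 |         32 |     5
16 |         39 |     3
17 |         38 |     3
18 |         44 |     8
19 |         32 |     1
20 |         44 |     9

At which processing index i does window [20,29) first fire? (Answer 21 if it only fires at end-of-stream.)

14

i=0 t=2 v=4: → [0,9); WM=−∞
i=1 t=9 v=3: → [8,17),[4,13); WM=−∞
i=2 t=12 v=8: → [12,21),[8,17),[4,13); WM=10; [0,9) fires=1
i=3 t=12 v=8: → [12,21),[8,17),[4,13); WM=10
i=4 t=13 v=2: → [12,21),[8,17); WM=10
i=5 t=17 v=9: → [16,25),[12,21); WM=15; [4,13) fires=3
i=6 t=2 v=9: DROP (t<15-4); WM=15
i=7 t=19 v=6: → [16,25),[12,21); WM=15
i=8 t=20 v=4: → [20,29),[16,25),[12,21); WM=18; [8,17) fires=4
i=9 t=21 v=9: → [20,29),[16,25); WM=18
i=10 t=27 v=5: → [24,33),[20,29); WM=18
i=11 t=26 v=1: → [24,33),[20,29); WM=25; [12,21) fires=6 [16,25) fires=4
i=12 t=30 v=6: → [28,37),[24,33); WM=25
i=13 t=32 v=8: → [32,41),[28,37),[24,33); WM=25
i=14 t=19 v=6: DROP (t<25-4); WM=30; [20,29) fires=4
i=15 t=32 v=5: → [32,41),[28,37),[24,33); WM=30
i=16 t=39 v=3: → [36,45),[32,41); WM=30
i=17 t=38 v=3: → [36,45),[32,41); WM=37; [24,33) fires=5 [28,37) fires=3
i=18 t=44 v=8: → [44,53),[40,49),[36,45); WM=37
i=19 t=32 v=1: DROP (t<37-4); WM=37
i=20 t=44 v=9: → [44,53),[40,49),[36,45); WM=42; [32,41) fires=4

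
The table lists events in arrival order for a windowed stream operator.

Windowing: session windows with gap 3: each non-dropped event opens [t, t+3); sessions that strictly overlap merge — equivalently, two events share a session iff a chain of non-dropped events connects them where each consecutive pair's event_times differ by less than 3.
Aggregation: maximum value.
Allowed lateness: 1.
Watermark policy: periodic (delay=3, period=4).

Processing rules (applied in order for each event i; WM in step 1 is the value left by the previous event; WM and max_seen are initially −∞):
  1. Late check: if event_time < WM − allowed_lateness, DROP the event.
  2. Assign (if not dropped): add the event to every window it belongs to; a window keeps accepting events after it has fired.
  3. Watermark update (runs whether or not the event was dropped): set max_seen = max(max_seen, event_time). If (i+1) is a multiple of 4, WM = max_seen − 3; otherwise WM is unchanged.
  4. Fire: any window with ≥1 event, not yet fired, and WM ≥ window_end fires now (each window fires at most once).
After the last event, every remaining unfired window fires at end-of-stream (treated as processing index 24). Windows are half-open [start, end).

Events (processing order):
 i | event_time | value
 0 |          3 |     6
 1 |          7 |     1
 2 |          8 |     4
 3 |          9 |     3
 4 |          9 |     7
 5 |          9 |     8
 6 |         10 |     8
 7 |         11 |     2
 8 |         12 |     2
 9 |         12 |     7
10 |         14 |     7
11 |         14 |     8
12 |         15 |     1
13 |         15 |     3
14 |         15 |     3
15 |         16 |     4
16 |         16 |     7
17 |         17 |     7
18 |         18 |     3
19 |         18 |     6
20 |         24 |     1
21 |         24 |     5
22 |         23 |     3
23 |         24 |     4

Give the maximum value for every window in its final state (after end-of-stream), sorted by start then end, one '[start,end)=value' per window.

i=0 t=3 v=6: → [3,6); WM=−∞
i=1 t=7 v=1: → [7,10); WM=−∞
i=2 t=8 v=4: → [7,11); WM=−∞
i=3 t=9 v=3: → [7,12); WM=6
i=4 t=9 v=7: → [7,12); WM=6
i=5 t=9 v=8: → [7,12); WM=6
i=6 t=10 v=8: → [7,13); WM=6
i=7 t=11 v=2: → [7,14); WM=8
i=8 t=12 v=2: → [7,15); WM=8
i=9 t=12 v=7: → [7,15); WM=8
i=10 t=14 v=7: → [7,17); WM=8
i=11 t=14 v=8: → [7,17); WM=11
i=12 t=15 v=1: → [7,18); WM=11
i=13 t=15 v=3: → [7,18); WM=11
i=14 t=15 v=3: → [7,18); WM=11
i=15 t=16 v=4: → [7,19); WM=13
i=16 t=16 v=7: → [7,19); WM=13
i=17 t=17 v=7: → [7,20); WM=13
i=18 t=18 v=3: → [7,21); WM=13
i=19 t=18 v=6: → [7,21); WM=15
i=20 t=24 v=1: → [24,27); WM=15
i=21 t=24 v=5: → [24,27); WM=15
i=22 t=23 v=3: → [23,27); WM=15
i=23 t=24 v=4: → [23,27); WM=21

[3,6)=6 [7,21)=8 [23,27)=5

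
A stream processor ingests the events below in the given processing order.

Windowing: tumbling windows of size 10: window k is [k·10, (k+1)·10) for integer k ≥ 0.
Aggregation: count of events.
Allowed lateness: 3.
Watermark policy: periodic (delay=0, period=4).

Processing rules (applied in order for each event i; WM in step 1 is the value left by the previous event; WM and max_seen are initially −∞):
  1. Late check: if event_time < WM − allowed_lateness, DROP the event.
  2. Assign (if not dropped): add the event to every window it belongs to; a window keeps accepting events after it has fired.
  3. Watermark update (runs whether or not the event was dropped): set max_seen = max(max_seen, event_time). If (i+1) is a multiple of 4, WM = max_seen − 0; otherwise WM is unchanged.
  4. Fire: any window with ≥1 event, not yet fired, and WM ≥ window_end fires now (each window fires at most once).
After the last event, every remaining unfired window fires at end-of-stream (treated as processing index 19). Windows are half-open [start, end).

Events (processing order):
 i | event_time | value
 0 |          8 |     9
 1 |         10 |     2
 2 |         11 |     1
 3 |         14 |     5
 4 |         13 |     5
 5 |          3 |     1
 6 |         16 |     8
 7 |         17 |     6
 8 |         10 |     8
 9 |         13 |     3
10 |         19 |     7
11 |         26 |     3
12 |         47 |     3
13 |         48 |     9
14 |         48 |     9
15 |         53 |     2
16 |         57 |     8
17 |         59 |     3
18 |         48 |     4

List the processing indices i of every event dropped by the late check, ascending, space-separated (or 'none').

5 8 9 18

i=0 t=8 v=9: → [0,10); WM=−∞
i=1 t=10 v=2: → [10,20); WM=−∞
i=2 t=11 v=1: → [10,20); WM=−∞
i=3 t=14 v=5: → [10,20); WM=14; [0,10) fires=1
i=4 t=13 v=5: → [10,20); WM=14
i=5 t=3 v=1: DROP (t<14-3); WM=14
i=6 t=16 v=8: → [10,20); WM=14
i=7 t=17 v=6: → [10,20); WM=17
i=8 t=10 v=8: DROP (t<17-3); WM=17
i=9 t=13 v=3: DROP (t<17-3); WM=17
i=10 t=19 v=7: → [10,20); WM=17
i=11 t=26 v=3: → [20,30); WM=26; [10,20) fires=7
i=12 t=47 v=3: → [40,50); WM=26
i=13 t=48 v=9: → [40,50); WM=26
i=14 t=48 v=9: → [40,50); WM=26
i=15 t=53 v=2: → [50,60); WM=53; [20,30) fires=1 [40,50) fires=3
i=16 t=57 v=8: → [50,60); WM=53
i=17 t=59 v=3: → [50,60); WM=53
i=18 t=48 v=4: DROP (t<53-3); WM=53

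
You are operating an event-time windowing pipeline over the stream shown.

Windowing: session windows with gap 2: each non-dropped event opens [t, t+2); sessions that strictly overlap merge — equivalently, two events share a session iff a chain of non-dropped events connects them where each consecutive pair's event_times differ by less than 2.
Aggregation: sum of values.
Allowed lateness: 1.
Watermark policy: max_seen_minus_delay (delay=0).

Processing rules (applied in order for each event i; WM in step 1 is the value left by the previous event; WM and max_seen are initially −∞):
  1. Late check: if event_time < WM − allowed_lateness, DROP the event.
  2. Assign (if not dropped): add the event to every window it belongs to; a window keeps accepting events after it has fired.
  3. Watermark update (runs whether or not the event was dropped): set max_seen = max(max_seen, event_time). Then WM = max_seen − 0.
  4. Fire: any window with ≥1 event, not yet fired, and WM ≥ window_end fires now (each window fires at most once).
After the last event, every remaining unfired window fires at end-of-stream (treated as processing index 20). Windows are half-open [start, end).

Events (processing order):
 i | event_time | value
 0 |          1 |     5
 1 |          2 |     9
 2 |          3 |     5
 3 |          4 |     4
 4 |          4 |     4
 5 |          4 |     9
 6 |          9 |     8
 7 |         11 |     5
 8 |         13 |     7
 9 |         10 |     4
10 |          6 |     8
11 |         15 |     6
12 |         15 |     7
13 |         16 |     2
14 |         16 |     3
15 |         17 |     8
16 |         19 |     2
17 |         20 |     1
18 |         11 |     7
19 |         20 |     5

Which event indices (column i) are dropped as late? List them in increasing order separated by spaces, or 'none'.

9 10 18

i=0 t=1 v=5: → [1,3); WM=1
i=1 t=2 v=9: → [1,4); WM=2
i=2 t=3 v=5: → [1,5); WM=3
i=3 t=4 v=4: → [1,6); WM=4
i=4 t=4 v=4: → [1,6); WM=4
i=5 t=4 v=9: → [1,6); WM=4
i=6 t=9 v=8: → [9,11); WM=9
i=7 t=11 v=5: → [11,13); WM=11
i=8 t=13 v=7: → [13,15); WM=13
i=9 t=10 v=4: DROP (t<13-1); WM=13
i=10 t=6 v=8: DROP (t<13-1); WM=13
i=11 t=15 v=6: → [15,17); WM=15
i=12 t=15 v=7: → [15,17); WM=15
i=13 t=16 v=2: → [15,18); WM=16
i=14 t=16 v=3: → [15,18); WM=16
i=15 t=17 v=8: → [15,19); WM=17
i=16 t=19 v=2: → [19,21); WM=19
i=17 t=20 v=1: → [19,22); WM=20
i=18 t=11 v=7: DROP (t<20-1); WM=20
i=19 t=20 v=5: → [19,22); WM=20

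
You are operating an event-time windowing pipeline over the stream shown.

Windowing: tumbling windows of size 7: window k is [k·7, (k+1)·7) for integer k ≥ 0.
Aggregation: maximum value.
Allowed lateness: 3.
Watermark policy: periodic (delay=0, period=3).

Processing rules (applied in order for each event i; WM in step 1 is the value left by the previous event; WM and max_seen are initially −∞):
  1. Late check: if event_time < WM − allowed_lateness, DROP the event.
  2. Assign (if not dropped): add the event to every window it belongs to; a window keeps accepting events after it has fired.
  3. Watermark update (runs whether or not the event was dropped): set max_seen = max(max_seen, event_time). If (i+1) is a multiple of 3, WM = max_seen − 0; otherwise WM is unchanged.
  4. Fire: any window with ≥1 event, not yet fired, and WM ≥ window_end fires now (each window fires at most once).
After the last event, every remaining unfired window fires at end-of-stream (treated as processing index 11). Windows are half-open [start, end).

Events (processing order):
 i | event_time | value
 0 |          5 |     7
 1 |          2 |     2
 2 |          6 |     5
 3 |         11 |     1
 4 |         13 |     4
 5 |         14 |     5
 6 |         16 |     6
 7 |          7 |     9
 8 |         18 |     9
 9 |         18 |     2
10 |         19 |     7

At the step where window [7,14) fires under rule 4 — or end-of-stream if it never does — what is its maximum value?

i=0 t=5 v=7: → [0,7); WM=−∞
i=1 t=2 v=2: → [0,7); WM=−∞
i=2 t=6 v=5: → [0,7); WM=6
i=3 t=11 v=1: → [7,14); WM=6
i=4 t=13 v=4: → [7,14); WM=6
i=5 t=14 v=5: → [14,21); WM=14; [0,7) fires=7 [7,14) fires=4
i=6 t=16 v=6: → [14,21); WM=14
i=7 t=7 v=9: DROP (t<14-3); WM=14
i=8 t=18 v=9: → [14,21); WM=18
i=9 t=18 v=2: → [14,21); WM=18
i=10 t=19 v=7: → [14,21); WM=18

4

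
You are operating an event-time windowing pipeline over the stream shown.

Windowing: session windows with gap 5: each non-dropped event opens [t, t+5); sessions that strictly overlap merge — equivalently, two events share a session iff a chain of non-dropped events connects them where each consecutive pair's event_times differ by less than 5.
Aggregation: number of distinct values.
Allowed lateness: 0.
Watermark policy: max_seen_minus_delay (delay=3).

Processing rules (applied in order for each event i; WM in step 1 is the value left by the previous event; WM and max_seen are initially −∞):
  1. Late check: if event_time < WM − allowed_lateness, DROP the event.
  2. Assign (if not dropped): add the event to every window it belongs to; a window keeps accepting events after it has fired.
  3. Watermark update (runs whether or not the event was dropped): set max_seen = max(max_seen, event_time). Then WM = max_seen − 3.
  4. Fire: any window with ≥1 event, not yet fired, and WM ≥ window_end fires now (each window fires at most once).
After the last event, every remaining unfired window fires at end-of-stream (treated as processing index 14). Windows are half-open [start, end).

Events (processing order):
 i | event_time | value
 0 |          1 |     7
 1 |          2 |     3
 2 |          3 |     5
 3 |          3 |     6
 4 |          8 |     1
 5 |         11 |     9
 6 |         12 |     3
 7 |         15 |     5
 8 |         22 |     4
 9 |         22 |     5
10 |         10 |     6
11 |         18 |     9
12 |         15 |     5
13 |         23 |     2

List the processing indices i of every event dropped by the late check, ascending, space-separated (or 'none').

10 11 12

i=0 t=1 v=7: → [1,6); WM=-2
i=1 t=2 v=3: → [1,7); WM=-1
i=2 t=3 v=5: → [1,8); WM=0
i=3 t=3 v=6: → [1,8); WM=0
i=4 t=8 v=1: → [8,13); WM=5
i=5 t=11 v=9: → [8,16); WM=8
i=6 t=12 v=3: → [8,17); WM=9
i=7 t=15 v=5: → [8,20); WM=12
i=8 t=22 v=4: → [22,27); WM=19
i=9 t=22 v=5: → [22,27); WM=19
i=10 t=10 v=6: DROP (t<19-0); WM=19
i=11 t=18 v=9: DROP (t<19-0); WM=19
i=12 t=15 v=5: DROP (t<19-0); WM=19
i=13 t=23 v=2: → [22,28); WM=20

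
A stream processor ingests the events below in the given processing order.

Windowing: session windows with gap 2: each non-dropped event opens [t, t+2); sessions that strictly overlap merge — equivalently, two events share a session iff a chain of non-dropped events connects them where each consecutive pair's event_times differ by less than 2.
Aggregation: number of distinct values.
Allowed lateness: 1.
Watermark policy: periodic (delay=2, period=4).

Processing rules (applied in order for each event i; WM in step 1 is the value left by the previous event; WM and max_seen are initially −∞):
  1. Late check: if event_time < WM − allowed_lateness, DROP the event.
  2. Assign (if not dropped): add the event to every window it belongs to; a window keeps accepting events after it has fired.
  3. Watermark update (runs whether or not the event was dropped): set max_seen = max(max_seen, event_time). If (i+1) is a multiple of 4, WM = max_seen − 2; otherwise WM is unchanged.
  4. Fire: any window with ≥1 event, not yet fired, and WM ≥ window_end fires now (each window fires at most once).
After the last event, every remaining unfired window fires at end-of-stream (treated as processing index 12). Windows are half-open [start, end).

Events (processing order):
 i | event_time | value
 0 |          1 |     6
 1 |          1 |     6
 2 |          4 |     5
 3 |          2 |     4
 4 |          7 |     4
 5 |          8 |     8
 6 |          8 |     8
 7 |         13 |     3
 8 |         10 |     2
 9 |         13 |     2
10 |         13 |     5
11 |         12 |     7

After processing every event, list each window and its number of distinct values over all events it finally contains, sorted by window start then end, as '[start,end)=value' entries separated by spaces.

[1,4)=2 [4,6)=1 [7,10)=2 [10,12)=1 [12,15)=4

i=0 t=1 v=6: → [1,3); WM=−∞
i=1 t=1 v=6: → [1,3); WM=−∞
i=2 t=4 v=5: → [4,6); WM=−∞
i=3 t=2 v=4: → [1,4); WM=2
i=4 t=7 v=4: → [7,9); WM=2
i=5 t=8 v=8: → [7,10); WM=2
i=6 t=8 v=8: → [7,10); WM=2
i=7 t=13 v=3: → [13,15); WM=11
i=8 t=10 v=2: → [10,12); WM=11
i=9 t=13 v=2: → [13,15); WM=11
i=10 t=13 v=5: → [13,15); WM=11
i=11 t=12 v=7: → [12,15); WM=11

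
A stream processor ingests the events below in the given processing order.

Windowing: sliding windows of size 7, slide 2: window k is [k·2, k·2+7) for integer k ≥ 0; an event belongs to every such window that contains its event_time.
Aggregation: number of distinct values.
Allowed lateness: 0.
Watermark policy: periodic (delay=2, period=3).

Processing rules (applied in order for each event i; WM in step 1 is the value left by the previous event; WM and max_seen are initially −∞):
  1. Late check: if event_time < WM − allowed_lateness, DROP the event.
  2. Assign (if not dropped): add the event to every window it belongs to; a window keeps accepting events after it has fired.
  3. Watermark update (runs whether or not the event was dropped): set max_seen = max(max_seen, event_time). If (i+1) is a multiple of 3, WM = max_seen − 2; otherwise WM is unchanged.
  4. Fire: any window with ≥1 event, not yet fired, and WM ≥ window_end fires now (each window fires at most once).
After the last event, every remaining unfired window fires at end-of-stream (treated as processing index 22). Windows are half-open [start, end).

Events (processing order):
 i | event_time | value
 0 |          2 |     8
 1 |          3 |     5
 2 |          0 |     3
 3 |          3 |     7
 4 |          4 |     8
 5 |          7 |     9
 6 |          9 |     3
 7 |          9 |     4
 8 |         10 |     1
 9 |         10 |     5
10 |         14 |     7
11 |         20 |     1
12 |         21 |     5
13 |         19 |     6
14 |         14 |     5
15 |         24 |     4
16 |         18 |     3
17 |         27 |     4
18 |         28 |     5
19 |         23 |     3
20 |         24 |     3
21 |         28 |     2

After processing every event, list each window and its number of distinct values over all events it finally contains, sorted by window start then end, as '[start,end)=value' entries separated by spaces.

i=0 t=2 v=8: → [2,9),[0,7); WM=−∞
i=1 t=3 v=5: → [2,9),[0,7); WM=−∞
i=2 t=0 v=3: → [0,7); WM=1
i=3 t=3 v=7: → [2,9),[0,7); WM=1
i=4 t=4 v=8: → [4,11),[2,9),[0,7); WM=1
i=5 t=7 v=9: → [6,13),[4,11),[2,9); WM=5
i=6 t=9 v=3: → [8,15),[6,13),[4,11); WM=5
i=7 t=9 v=4: → [8,15),[6,13),[4,11); WM=5
i=8 t=10 v=1: → [10,17),[8,15),[6,13),[4,11); WM=8; [0,7) fires=4
i=9 t=10 v=5: → [10,17),[8,15),[6,13),[4,11); WM=8
i=10 t=14 v=7: → [14,21),[12,19),[10,17),[8,15); WM=8
i=11 t=20 v=1: → [20,27),[18,25),[16,23),[14,21); WM=18; [2,9) fires=4 [4,11) fires=6 [6,13) fires=5 [8,15) fires=5 [10,17) fires=3
i=12 t=21 v=5: → [20,27),[18,25),[16,23); WM=18
i=13 t=19 v=6: → [18,25),[16,23),[14,21); WM=18
i=14 t=14 v=5: DROP (t<18-0); WM=19; [12,19) fires=1
i=15 t=24 v=4: → [24,31),[22,29),[20,27),[18,25); WM=19
i=16 t=18 v=3: DROP (t<19-0); WM=19
i=17 t=27 v=4: → [26,33),[24,31),[22,29); WM=25; [14,21) fires=3 [16,23) fires=3 [18,25) fires=4
i=18 t=28 v=5: → [28,35),[26,33),[24,31),[22,29); WM=25
i=19 t=23 v=3: DROP (t<25-0); WM=25
i=20 t=24 v=3: DROP (t<25-0); WM=26
i=21 t=28 v=2: → [28,35),[26,33),[24,31),[22,29); WM=26

[0,7)=4 [2,9)=4 [4,11)=6 [6,13)=5 [8,15)=5 [10,17)=3 [12,19)=1 [14,21)=3 [16,23)=3 [18,25)=4 [20,27)=3 [22,29)=3 [24,31)=3 [26,33)=3 [28,35)=2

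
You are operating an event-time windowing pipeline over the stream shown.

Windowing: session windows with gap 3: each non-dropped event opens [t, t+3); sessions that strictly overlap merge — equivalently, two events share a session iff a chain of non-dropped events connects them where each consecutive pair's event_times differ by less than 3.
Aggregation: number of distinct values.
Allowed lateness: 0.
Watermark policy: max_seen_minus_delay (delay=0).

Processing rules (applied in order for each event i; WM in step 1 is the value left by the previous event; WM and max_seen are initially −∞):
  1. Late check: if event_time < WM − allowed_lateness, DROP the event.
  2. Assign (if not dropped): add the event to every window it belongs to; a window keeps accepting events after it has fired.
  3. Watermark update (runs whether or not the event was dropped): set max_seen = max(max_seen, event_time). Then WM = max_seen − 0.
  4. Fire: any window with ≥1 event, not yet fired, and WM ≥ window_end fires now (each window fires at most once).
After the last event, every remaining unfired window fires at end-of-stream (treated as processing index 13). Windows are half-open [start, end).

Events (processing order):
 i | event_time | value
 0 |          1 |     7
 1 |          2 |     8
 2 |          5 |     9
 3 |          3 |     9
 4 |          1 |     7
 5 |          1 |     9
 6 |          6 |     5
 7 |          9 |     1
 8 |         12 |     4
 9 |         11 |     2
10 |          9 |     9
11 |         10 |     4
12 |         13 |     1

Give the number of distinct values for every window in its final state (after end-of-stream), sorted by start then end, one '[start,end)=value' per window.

[1,5)=2 [5,9)=2 [9,12)=1 [12,16)=2

i=0 t=1 v=7: → [1,4); WM=1
i=1 t=2 v=8: → [1,5); WM=2
i=2 t=5 v=9: → [5,8); WM=5
i=3 t=3 v=9: DROP (t<5-0); WM=5
i=4 t=1 v=7: DROP (t<5-0); WM=5
i=5 t=1 v=9: DROP (t<5-0); WM=5
i=6 t=6 v=5: → [5,9); WM=6
i=7 t=9 v=1: → [9,12); WM=9
i=8 t=12 v=4: → [12,15); WM=12
i=9 t=11 v=2: DROP (t<12-0); WM=12
i=10 t=9 v=9: DROP (t<12-0); WM=12
i=11 t=10 v=4: DROP (t<12-0); WM=12
i=12 t=13 v=1: → [12,16); WM=13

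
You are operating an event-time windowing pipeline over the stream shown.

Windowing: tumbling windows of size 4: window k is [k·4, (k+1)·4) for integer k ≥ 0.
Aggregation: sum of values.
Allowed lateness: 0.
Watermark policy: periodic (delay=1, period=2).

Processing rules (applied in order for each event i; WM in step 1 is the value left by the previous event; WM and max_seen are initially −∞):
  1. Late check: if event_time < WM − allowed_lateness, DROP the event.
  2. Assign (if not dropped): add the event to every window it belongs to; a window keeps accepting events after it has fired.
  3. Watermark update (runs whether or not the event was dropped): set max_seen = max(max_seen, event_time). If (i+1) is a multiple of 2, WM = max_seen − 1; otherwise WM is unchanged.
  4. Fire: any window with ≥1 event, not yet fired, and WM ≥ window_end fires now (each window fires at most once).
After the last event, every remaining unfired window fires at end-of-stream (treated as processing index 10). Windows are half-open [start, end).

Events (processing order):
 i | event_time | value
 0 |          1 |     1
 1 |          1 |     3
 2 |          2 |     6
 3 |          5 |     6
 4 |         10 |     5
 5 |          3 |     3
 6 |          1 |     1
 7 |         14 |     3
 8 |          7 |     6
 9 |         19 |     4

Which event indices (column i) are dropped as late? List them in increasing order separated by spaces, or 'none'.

i=0 t=1 v=1: → [0,4); WM=−∞
i=1 t=1 v=3: → [0,4); WM=0
i=2 t=2 v=6: → [0,4); WM=0
i=3 t=5 v=6: → [4,8); WM=4; [0,4) fires=10
i=4 t=10 v=5: → [8,12); WM=4
i=5 t=3 v=3: DROP (t<4-0); WM=9; [4,8) fires=6
i=6 t=1 v=1: DROP (t<9-0); WM=9
i=7 t=14 v=3: → [12,16); WM=13; [8,12) fires=5
i=8 t=7 v=6: DROP (t<13-0); WM=13
i=9 t=19 v=4: → [16,20); WM=18; [12,16) fires=3

5 6 8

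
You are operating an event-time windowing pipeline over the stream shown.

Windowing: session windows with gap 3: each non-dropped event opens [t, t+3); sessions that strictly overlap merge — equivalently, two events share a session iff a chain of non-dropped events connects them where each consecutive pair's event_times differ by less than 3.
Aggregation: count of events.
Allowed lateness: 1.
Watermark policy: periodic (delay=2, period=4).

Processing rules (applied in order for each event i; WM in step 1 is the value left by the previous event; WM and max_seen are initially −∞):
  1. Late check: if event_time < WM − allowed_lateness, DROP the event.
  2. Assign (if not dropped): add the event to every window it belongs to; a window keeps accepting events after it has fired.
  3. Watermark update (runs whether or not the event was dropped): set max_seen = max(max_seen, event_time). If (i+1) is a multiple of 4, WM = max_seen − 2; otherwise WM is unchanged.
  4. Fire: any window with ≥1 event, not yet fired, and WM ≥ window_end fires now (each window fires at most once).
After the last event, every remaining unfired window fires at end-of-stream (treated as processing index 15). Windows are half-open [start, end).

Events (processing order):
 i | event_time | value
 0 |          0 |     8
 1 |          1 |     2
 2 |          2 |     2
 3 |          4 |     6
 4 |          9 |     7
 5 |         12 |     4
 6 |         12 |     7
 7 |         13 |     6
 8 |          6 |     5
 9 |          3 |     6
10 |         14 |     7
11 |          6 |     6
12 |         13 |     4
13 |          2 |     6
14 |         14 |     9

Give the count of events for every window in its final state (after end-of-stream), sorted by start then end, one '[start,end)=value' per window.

i=0 t=0 v=8: → [0,3); WM=−∞
i=1 t=1 v=2: → [0,4); WM=−∞
i=2 t=2 v=2: → [0,5); WM=−∞
i=3 t=4 v=6: → [0,7); WM=2
i=4 t=9 v=7: → [9,12); WM=2
i=5 t=12 v=4: → [12,15); WM=2
i=6 t=12 v=7: → [12,15); WM=2
i=7 t=13 v=6: → [12,16); WM=11
i=8 t=6 v=5: DROP (t<11-1); WM=11
i=9 t=3 v=6: DROP (t<11-1); WM=11
i=10 t=14 v=7: → [12,17); WM=11
i=11 t=6 v=6: DROP (t<11-1); WM=12
i=12 t=13 v=4: → [12,17); WM=12
i=13 t=2 v=6: DROP (t<12-1); WM=12
i=14 t=14 v=9: → [12,17); WM=12

[0,7)=4 [9,12)=1 [12,17)=6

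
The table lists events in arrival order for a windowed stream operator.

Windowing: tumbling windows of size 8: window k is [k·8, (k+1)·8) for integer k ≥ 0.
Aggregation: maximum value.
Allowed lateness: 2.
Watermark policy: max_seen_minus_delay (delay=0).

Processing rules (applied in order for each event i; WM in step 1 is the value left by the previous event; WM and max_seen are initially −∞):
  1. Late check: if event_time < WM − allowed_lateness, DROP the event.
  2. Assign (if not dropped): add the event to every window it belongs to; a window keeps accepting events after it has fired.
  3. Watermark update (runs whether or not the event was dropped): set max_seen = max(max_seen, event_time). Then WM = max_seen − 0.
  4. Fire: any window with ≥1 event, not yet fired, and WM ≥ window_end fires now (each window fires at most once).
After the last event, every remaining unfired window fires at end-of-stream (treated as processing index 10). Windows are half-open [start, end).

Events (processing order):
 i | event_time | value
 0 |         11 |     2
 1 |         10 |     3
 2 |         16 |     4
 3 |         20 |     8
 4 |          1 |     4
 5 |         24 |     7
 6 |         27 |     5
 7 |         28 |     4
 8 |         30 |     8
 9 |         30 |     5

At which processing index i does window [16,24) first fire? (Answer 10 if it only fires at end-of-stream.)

i=0 t=11 v=2: → [8,16); WM=11
i=1 t=10 v=3: → [8,16); WM=11
i=2 t=16 v=4: → [16,24); WM=16; [8,16) fires=3
i=3 t=20 v=8: → [16,24); WM=20
i=4 t=1 v=4: DROP (t<20-2); WM=20
i=5 t=24 v=7: → [24,32); WM=24; [16,24) fires=8
i=6 t=27 v=5: → [24,32); WM=27
i=7 t=28 v=4: → [24,32); WM=28
i=8 t=30 v=8: → [24,32); WM=30
i=9 t=30 v=5: → [24,32); WM=30

5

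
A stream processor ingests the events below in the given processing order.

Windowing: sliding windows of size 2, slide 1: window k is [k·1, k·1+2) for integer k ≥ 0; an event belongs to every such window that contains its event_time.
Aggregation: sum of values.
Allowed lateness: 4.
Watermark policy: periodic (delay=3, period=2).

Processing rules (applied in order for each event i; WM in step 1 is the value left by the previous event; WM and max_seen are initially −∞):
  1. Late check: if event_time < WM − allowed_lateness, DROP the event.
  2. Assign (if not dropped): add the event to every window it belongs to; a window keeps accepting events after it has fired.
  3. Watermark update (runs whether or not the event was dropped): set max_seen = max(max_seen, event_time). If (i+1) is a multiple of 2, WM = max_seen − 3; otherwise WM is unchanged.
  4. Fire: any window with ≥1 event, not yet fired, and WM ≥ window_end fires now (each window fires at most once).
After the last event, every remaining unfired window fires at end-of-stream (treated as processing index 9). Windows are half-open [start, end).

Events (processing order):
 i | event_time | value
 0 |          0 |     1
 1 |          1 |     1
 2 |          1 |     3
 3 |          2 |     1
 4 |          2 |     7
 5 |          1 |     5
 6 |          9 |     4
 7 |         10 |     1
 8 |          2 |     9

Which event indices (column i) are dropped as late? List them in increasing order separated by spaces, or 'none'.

8

i=0 t=0 v=1: → [0,2); WM=−∞
i=1 t=1 v=1: → [1,3),[0,2); WM=-2
i=2 t=1 v=3: → [1,3),[0,2); WM=-2
i=3 t=2 v=1: → [2,4),[1,3); WM=-1
i=4 t=2 v=7: → [2,4),[1,3); WM=-1
i=5 t=1 v=5: → [1,3),[0,2); WM=-1
i=6 t=9 v=4: → [9,11),[8,10); WM=-1
i=7 t=10 v=1: → [10,12),[9,11); WM=7; [0,2) fires=10 [1,3) fires=17 [2,4) fires=8
i=8 t=2 v=9: DROP (t<7-4); WM=7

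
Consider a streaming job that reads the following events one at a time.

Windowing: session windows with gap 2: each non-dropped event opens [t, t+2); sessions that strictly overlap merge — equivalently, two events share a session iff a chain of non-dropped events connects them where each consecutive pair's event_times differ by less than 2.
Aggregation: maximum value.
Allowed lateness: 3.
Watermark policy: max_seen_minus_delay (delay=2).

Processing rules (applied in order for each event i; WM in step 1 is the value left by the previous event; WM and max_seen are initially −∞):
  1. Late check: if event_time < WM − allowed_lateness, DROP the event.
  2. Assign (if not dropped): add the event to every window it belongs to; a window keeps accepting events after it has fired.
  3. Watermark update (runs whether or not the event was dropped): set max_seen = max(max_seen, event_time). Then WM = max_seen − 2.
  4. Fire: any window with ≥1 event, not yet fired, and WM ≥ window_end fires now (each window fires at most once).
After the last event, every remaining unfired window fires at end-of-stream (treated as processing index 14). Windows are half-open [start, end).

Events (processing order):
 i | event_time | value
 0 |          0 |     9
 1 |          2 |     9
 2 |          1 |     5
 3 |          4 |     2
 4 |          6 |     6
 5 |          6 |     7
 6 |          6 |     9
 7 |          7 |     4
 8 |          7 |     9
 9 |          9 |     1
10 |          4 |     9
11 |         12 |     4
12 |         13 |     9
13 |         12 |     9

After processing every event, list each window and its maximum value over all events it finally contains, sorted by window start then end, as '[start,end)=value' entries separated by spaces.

i=0 t=0 v=9: → [0,2); WM=-2
i=1 t=2 v=9: → [2,4); WM=0
i=2 t=1 v=5: → [0,4); WM=0
i=3 t=4 v=2: → [4,6); WM=2
i=4 t=6 v=6: → [6,8); WM=4
i=5 t=6 v=7: → [6,8); WM=4
i=6 t=6 v=9: → [6,8); WM=4
i=7 t=7 v=4: → [6,9); WM=5
i=8 t=7 v=9: → [6,9); WM=5
i=9 t=9 v=1: → [9,11); WM=7
i=10 t=4 v=9: → [4,6); WM=7
i=11 t=12 v=4: → [12,14); WM=10
i=12 t=13 v=9: → [12,15); WM=11
i=13 t=12 v=9: → [12,15); WM=11

[0,4)=9 [4,6)=9 [6,9)=9 [9,11)=1 [12,15)=9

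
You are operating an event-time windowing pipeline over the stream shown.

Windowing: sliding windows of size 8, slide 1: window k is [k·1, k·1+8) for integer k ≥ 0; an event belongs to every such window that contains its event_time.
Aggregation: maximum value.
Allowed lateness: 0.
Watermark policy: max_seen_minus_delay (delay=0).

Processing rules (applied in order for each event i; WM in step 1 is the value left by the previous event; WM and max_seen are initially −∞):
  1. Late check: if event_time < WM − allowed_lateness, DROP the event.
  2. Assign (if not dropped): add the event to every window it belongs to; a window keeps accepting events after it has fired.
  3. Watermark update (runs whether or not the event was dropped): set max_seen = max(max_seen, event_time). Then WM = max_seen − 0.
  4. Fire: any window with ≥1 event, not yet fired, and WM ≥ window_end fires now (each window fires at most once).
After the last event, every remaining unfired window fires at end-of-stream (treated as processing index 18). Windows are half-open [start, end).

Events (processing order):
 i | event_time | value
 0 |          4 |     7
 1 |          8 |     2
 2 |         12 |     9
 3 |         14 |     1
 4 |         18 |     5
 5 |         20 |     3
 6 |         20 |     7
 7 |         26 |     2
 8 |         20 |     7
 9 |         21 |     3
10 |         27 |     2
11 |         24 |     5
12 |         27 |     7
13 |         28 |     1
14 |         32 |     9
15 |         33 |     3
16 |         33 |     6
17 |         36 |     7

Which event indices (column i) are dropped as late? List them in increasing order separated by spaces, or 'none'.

8 9 11

i=0 t=4 v=7: → [4,12),[3,11),[2,10),[1,9),[0,8); WM=4
i=1 t=8 v=2: → [8,16),[7,15),[6,14),[5,13),[4,12),[3,11),[2,10),[1,9); WM=8; [0,8) fires=7
i=2 t=12 v=9: → [12,20),[11,19),[10,18),[9,17),[8,16),[7,15),[6,14),[5,13); WM=12; [1,9) fires=7 [2,10) fires=7 [3,11) fires=7 [4,12) fires=7
i=3 t=14 v=1: → [14,22),[13,21),[12,20),[11,19),[10,18),[9,17),[8,16),[7,15); WM=14; [5,13) fires=9 [6,14) fires=9
i=4 t=18 v=5: → [18,26),[17,25),[16,24),[15,23),[14,22),[13,21),[12,20),[11,19); WM=18; [7,15) fires=9 [8,16) fires=9 [9,17) fires=9 [10,18) fires=9
i=5 t=20 v=3: → [20,28),[19,27),[18,26),[17,25),[16,24),[15,23),[14,22),[13,21); WM=20; [11,19) fires=9 [12,20) fires=9
i=6 t=20 v=7: → [20,28),[19,27),[18,26),[17,25),[16,24),[15,23),[14,22),[13,21); WM=20
i=7 t=26 v=2: → [26,34),[25,33),[24,32),[23,31),[22,30),[21,29),[20,28),[19,27); WM=26; [13,21) fires=7 [14,22) fires=7 [15,23) fires=7 [16,24) fires=7 [17,25) fires=7 [18,26) fires=7
i=8 t=20 v=7: DROP (t<26-0); WM=26
i=9 t=21 v=3: DROP (t<26-0); WM=26
i=10 t=27 v=2: → [27,35),[26,34),[25,33),[24,32),[23,31),[22,30),[21,29),[20,28); WM=27; [19,27) fires=7
i=11 t=24 v=5: DROP (t<27-0); WM=27
i=12 t=27 v=7: → [27,35),[26,34),[25,33),[24,32),[23,31),[22,30),[21,29),[20,28); WM=27
i=13 t=28 v=1: → [28,36),[27,35),[26,34),[25,33),[24,32),[23,31),[22,30),[21,29); WM=28; [20,28) fires=7
i=14 t=32 v=9: → [32,40),[31,39),[30,38),[29,37),[28,36),[27,35),[26,34),[25,33); WM=32; [21,29) fires=7 [22,30) fires=7 [23,31) fires=7 [24,32) fires=7
i=15 t=33 v=3: → [33,41),[32,40),[31,39),[30,38),[29,37),[28,36),[27,35),[26,34); WM=33; [25,33) fires=9
i=16 t=33 v=6: → [33,41),[32,40),[31,39),[30,38),[29,37),[28,36),[27,35),[26,34); WM=33
i=17 t=36 v=7: → [36,44),[35,43),[34,42),[33,41),[32,40),[31,39),[30,38),[29,37); WM=36; [26,34) fires=9 [27,35) fires=9 [28,36) fires=9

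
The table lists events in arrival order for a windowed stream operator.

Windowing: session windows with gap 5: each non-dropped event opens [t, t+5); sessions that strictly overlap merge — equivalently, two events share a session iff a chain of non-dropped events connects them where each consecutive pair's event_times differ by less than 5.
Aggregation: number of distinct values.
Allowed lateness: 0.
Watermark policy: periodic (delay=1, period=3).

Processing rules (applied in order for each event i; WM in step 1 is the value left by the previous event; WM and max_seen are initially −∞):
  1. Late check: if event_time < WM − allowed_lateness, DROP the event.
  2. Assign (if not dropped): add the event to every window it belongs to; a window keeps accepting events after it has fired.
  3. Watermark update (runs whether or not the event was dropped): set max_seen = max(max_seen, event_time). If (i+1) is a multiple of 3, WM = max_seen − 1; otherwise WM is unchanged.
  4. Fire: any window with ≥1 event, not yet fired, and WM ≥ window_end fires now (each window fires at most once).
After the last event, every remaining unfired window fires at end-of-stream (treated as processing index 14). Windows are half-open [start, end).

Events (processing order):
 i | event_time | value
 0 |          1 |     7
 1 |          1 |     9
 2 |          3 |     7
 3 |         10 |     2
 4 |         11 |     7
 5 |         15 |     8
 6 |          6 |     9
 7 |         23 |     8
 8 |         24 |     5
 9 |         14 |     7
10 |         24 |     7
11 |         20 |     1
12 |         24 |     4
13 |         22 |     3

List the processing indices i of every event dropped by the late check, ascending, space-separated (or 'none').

i=0 t=1 v=7: → [1,6); WM=−∞
i=1 t=1 v=9: → [1,6); WM=−∞
i=2 t=3 v=7: → [1,8); WM=2
i=3 t=10 v=2: → [10,15); WM=2
i=4 t=11 v=7: → [10,16); WM=2
i=5 t=15 v=8: → [10,20); WM=14
i=6 t=6 v=9: DROP (t<14-0); WM=14
i=7 t=23 v=8: → [23,28); WM=14
i=8 t=24 v=5: → [23,29); WM=23
i=9 t=14 v=7: DROP (t<23-0); WM=23
i=10 t=24 v=7: → [23,29); WM=23
i=11 t=20 v=1: DROP (t<23-0); WM=23
i=12 t=24 v=4: → [23,29); WM=23
i=13 t=22 v=3: DROP (t<23-0); WM=23

6 9 11 13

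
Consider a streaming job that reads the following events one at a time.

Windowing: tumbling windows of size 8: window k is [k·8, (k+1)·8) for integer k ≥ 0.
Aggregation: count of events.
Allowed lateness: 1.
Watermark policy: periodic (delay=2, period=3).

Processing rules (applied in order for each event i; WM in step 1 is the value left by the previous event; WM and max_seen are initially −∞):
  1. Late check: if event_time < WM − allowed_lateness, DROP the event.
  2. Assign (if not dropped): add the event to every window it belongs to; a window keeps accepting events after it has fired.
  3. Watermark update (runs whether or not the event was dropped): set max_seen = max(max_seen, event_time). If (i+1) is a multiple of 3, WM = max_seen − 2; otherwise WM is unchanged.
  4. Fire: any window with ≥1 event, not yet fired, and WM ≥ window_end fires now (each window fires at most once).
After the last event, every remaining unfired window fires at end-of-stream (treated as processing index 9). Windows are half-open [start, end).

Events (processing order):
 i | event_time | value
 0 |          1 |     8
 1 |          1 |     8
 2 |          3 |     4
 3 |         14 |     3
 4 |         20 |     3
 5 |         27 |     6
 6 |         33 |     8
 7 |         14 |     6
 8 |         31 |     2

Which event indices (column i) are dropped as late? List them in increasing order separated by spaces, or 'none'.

i=0 t=1 v=8: → [0,8); WM=−∞
i=1 t=1 v=8: → [0,8); WM=−∞
i=2 t=3 v=4: → [0,8); WM=1
i=3 t=14 v=3: → [8,16); WM=1
i=4 t=20 v=3: → [16,24); WM=1
i=5 t=27 v=6: → [24,32); WM=25; [0,8) fires=3 [8,16) fires=1 [16,24) fires=1
i=6 t=33 v=8: → [32,40); WM=25
i=7 t=14 v=6: DROP (t<25-1); WM=25
i=8 t=31 v=2: → [24,32); WM=31

7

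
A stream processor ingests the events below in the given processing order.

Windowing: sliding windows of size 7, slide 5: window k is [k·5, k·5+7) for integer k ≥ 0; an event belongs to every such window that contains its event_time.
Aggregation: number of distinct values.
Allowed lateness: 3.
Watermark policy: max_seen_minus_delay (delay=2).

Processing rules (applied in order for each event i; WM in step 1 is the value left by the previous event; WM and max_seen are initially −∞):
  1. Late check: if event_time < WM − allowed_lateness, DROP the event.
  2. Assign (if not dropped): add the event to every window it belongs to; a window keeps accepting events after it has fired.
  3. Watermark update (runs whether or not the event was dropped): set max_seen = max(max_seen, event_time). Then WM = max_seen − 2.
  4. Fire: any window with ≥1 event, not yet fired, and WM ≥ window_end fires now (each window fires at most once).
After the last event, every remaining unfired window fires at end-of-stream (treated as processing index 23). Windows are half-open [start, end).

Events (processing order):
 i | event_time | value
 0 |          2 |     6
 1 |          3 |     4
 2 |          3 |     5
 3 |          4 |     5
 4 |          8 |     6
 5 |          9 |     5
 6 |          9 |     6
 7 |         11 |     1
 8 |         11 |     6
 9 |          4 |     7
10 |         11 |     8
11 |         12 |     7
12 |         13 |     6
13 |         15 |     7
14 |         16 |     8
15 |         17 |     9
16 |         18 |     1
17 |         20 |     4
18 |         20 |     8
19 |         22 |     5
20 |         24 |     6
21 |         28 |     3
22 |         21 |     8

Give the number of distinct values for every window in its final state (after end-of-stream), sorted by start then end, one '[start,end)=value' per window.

[0,7)=3 [5,12)=4 [10,17)=4 [15,22)=5 [20,27)=4 [25,32)=1

i=0 t=2 v=6: → [0,7); WM=0
i=1 t=3 v=4: → [0,7); WM=1
i=2 t=3 v=5: → [0,7); WM=1
i=3 t=4 v=5: → [0,7); WM=2
i=4 t=8 v=6: → [5,12); WM=6
i=5 t=9 v=5: → [5,12); WM=7; [0,7) fires=3
i=6 t=9 v=6: → [5,12); WM=7
i=7 t=11 v=1: → [10,17),[5,12); WM=9
i=8 t=11 v=6: → [10,17),[5,12); WM=9
i=9 t=4 v=7: DROP (t<9-3); WM=9
i=10 t=11 v=8: → [10,17),[5,12); WM=9
i=11 t=12 v=7: → [10,17); WM=10
i=12 t=13 v=6: → [10,17); WM=11
i=13 t=15 v=7: → [15,22),[10,17); WM=13; [5,12) fires=4
i=14 t=16 v=8: → [15,22),[10,17); WM=14
i=15 t=17 v=9: → [15,22); WM=15
i=16 t=18 v=1: → [15,22); WM=16
i=17 t=20 v=4: → [20,27),[15,22); WM=18; [10,17) fires=4
i=18 t=20 v=8: → [20,27),[15,22); WM=18
i=19 t=22 v=5: → [20,27); WM=20
i=20 t=24 v=6: → [20,27); WM=22; [15,22) fires=5
i=21 t=28 v=3: → [25,32); WM=26
i=22 t=21 v=8: DROP (t<26-3); WM=26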